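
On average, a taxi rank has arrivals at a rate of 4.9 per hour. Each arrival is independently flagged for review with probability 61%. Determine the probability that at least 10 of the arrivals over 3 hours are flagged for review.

0.4082

Thinning: the arrivals that are flagged for review themselves form a Poisson process with rate 0.61 × 4.9 = 2.989 per hour.
Over the interval, μ = 2.989 × 3 = 8.967 (3 hours).
P(N ≥ 10) = 1 − P(N ≤ 9) ≈ 0.4082.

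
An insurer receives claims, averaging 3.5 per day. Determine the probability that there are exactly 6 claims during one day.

0.0771

With mean μ = 3.5 per day,
P(N = 6) = e^(−μ) μ^6/6! = e^(−3.5) · 3.5^6/720 ≈ 0.0771.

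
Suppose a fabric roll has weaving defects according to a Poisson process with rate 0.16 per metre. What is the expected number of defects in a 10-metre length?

1.6

E[N] = λt = 0.16 × 10 = 1.6 (a 10-metre length = 10 metres).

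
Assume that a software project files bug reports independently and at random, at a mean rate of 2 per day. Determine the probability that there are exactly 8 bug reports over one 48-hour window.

0.0298

Over the interval, μ = 2 × 2 = 4 (a 48-hour window = 2 days).
P(N = 8) = e^(−μ) μ^8/8! = e^(−4) · 4^8/40320 ≈ 0.0298.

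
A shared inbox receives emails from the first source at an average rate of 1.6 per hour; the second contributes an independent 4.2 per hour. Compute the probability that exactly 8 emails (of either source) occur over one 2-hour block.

Independent Poisson processes superpose: combined rate λ = 1.6 + 4.2 = 5.8 per hour.
Over the interval, μ = 5.8 × 2 = 11.6 (a 2-hour block = 2 hours).
P(N = 8) = e^(−11.6) · 11.6^8/8! ≈ 0.0745.

0.0745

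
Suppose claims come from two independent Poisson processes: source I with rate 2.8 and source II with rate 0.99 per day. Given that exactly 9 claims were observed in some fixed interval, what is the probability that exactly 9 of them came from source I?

0.0656

Given the total, each event is independently from source I with probability p = λ_I/(λ_I+λ_II) = 2.8/3.79 ≈ 0.7388.
So K ~ Binomial(9, 2.8/3.79): P(K = 9) = C(9,9) · (2.8/3.79)^9 · (0.99/3.79)^0 ≈ 0.0656.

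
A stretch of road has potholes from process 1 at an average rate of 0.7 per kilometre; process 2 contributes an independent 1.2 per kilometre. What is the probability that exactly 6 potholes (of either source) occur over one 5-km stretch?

0.0764

Independent Poisson processes superpose: combined rate λ = 0.7 + 1.2 = 1.9 per kilometre.
Over the interval, μ = 1.9 × 5 = 9.5 (a 5-km stretch = 5 kilometres).
P(N = 6) = e^(−9.5) · 9.5^6/6! ≈ 0.0764.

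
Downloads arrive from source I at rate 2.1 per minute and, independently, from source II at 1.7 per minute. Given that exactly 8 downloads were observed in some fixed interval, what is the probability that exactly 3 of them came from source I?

0.1694

Given the total, each event is independently from source I with probability p = λ_I/(λ_I+λ_II) = 2.1/3.8 ≈ 0.5526.
So K ~ Binomial(8, 2.1/3.8): P(K = 3) = C(8,3) · (2.1/3.8)^3 · (1.7/3.8)^5 ≈ 0.1694.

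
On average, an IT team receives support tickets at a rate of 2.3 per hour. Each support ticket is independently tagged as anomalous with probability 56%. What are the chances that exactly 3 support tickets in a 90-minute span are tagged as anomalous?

0.1741

Thinning: the support tickets that are tagged as anomalous themselves form a Poisson process with rate 0.56 × 2.3 = 1.288 per hour.
Over the interval, μ = 1.288 × 1.5 = 1.932 (a 90-minute span = 1.5 hours).
P(N = 3) = e^(−1.932) · 1.932^3/3! ≈ 0.1741.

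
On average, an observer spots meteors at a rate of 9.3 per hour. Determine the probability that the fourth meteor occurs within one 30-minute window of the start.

0.6824

Over the interval, μ = 9.3 × 0.5 = 4.65 (a 30-minute window = 0.5 hours).
The fourth arrival falls in the interval iff at least 4 events occur there: P(S_4 ≤ t) = P(N ≥ 4) = 1 − P(N ≤ 3) ≈ 0.6824.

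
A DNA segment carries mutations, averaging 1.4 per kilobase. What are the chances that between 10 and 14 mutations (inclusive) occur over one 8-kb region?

0.5199

Over the interval, μ = 1.4 × 8 = 11.2 (an 8-kb region = 8 kilobases).
P(10 ≤ N ≤ 14) = Σ_{j=10}^{14} e^(−11.2) · 11.2^j/j! ≈ 0.5199.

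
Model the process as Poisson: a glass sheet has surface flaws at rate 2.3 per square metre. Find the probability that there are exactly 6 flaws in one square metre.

With mean μ = 2.3 per square metre,
P(N = 6) = e^(−μ) μ^6/6! = e^(−2.3) · 2.3^6/720 ≈ 0.0206.

0.0206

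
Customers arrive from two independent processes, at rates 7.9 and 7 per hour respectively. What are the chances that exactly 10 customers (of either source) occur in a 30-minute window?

0.0844

Independent Poisson processes superpose: combined rate λ = 7.9 + 7 = 14.9 per hour.
Over the interval, μ = 14.9 × 0.5 = 7.45 (a 30-minute window = 0.5 hours).
P(N = 10) = e^(−7.45) · 7.45^10/10! ≈ 0.0844.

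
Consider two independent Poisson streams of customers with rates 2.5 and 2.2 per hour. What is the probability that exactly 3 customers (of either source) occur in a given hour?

Independent Poisson processes superpose: combined rate λ = 2.5 + 2.2 = 4.7 per hour.
So μ = 4.7.
P(N = 3) = e^(−4.7) · 4.7^3/3! ≈ 0.1574.

0.1574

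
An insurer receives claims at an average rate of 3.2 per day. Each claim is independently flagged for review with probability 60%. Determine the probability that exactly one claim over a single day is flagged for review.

Thinning: the claims that are flagged for review themselves form a Poisson process with rate 0.6 × 3.2 = 1.92 per day.
So μ = 1.92.
P(N = 1) = e^(−1.92) · 1.92^1/1! ≈ 0.2815.

0.2815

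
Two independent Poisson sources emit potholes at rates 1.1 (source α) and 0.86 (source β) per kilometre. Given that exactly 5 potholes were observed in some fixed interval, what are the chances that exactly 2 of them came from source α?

Given the total, each event is independently from source α with probability p = λ_α/(λ_α+λ_β) = 1.1/1.96 ≈ 0.5612.
So K ~ Binomial(5, 1.1/1.96): P(K = 2) = C(5,2) · (1.1/1.96)^2 · (0.86/1.96)^3 ≈ 0.2661.

0.2661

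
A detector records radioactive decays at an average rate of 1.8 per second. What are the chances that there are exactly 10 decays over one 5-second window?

Over the interval, μ = 1.8 × 5 = 9 (a 5-second window = 5 seconds).
P(N = 10) = e^(−μ) μ^10/10! = e^(−9) · 9^10/3628800 ≈ 0.1186.

0.1186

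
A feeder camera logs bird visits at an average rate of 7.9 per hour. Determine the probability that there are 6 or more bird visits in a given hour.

With mean μ = 7.9 per hour,
P(N ≥ 6) = 1 − P(N ≤ 5) = 1 − Σ_{j=0}^{5} e^(−μ) μ^j/j! ≈ 0.7994.

0.7994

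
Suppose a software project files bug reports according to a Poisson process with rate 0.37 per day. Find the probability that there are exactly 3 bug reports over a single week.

0.2172

Over the interval, μ = 0.37 × 7 = 2.59 (a week = 7 days).
P(N = 3) = e^(−μ) μ^3/3! = e^(−2.59) · 2.59^3/6 ≈ 0.2172.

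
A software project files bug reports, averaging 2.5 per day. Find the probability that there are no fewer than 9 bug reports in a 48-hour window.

Over the interval, μ = 2.5 × 2 = 5 (a 48-hour window = 2 days).
P(N ≥ 9) = 1 − P(N ≤ 8) = 1 − Σ_{j=0}^{8} e^(−μ) μ^j/j! ≈ 0.0681.

0.0681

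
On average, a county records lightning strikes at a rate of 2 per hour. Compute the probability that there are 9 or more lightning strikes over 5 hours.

Over the interval, μ = 2 × 5 = 10 (5 hours).
P(N ≥ 9) = 1 − P(N ≤ 8) = 1 − Σ_{j=0}^{8} e^(−μ) μ^j/j! ≈ 0.6672.

0.6672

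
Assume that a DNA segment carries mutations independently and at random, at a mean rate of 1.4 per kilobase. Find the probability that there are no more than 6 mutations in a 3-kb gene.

Over the interval, μ = 1.4 × 3 = 4.2 (a 3-kb gene = 3 kilobases).
P(N ≤ 6) = Σ_{j=0}^{6} e^(−μ) μ^j/j! ≈ 0.8675.

0.8675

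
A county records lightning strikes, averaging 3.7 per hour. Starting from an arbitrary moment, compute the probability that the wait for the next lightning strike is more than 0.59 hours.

0.1127

The wait for the next event is exponential with rate λ = 3.7 per hour.
P(T > 0.59) = e^(−λt) = e^(−3.7 × 0.59) = e^(−2.183) ≈ 0.1127.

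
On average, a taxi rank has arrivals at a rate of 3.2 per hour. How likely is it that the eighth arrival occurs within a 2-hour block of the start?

0.3127

Over the interval, μ = 3.2 × 2 = 6.4 (a 2-hour block = 2 hours).
The eighth arrival falls in the interval iff at least 8 events occur there: P(S_8 ≤ t) = P(N ≥ 8) = 1 − P(N ≤ 7) ≈ 0.3127.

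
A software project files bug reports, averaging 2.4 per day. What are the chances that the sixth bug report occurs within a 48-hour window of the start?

0.3490

Over the interval, μ = 2.4 × 2 = 4.8 (a 48-hour window = 2 days).
The sixth arrival falls in the interval iff at least 6 events occur there: P(S_6 ≤ t) = P(N ≥ 6) = 1 − P(N ≤ 5) ≈ 0.3490.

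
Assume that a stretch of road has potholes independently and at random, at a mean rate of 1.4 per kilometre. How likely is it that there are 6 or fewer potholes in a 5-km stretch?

Over the interval, μ = 1.4 × 5 = 7 (a 5-km stretch = 5 kilometres).
P(N ≤ 6) = Σ_{j=0}^{6} e^(−μ) μ^j/j! ≈ 0.4497.

0.4497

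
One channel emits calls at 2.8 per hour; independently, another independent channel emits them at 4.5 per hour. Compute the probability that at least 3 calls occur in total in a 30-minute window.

Independent Poisson processes superpose: combined rate λ = 2.8 + 4.5 = 7.3 per hour.
Over the interval, μ = 7.3 × 0.5 = 3.65 (a 30-minute window = 0.5 hours).
P(N ≥ 3) = 1 − P(N ≤ 2) ≈ 0.7060.

0.7060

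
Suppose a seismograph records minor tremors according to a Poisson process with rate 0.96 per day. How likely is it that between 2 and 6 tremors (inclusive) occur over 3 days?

0.7544

Over the interval, μ = 0.96 × 3 = 2.88 (3 days).
P(2 ≤ N ≤ 6) = Σ_{j=2}^{6} e^(−2.88) · 2.88^j/j! ≈ 0.7544.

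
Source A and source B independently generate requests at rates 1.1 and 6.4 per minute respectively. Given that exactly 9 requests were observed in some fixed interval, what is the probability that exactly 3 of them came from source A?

Given the total, each event is independently from source A with probability p = λ_A/(λ_A+λ_B) = 1.1/7.5 ≈ 0.1467.
So K ~ Binomial(9, 1.1/7.5): P(K = 3) = C(9,3) · (1.1/7.5)^3 · (6.4/7.5)^6 ≈ 0.1023.

0.1023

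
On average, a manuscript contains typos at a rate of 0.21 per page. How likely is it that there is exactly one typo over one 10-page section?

0.2572

Over the interval, μ = 0.21 × 10 = 2.1 (a 10-page section = 10 pages).
P(N = 1) = e^(−μ) μ^1/1! = e^(−2.1) · 2.1^1/1 ≈ 0.2572.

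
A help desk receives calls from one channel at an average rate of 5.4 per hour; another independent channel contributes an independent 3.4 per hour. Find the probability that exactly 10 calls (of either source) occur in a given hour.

0.1157

Independent Poisson processes superpose: combined rate λ = 5.4 + 3.4 = 8.8 per hour.
So μ = 8.8.
P(N = 10) = e^(−8.8) · 8.8^10/10! ≈ 0.1157.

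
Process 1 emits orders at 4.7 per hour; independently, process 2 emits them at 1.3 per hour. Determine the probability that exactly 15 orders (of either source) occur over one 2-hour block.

0.0724

Independent Poisson processes superpose: combined rate λ = 4.7 + 1.3 = 6 per hour.
Over the interval, μ = 6 × 2 = 12 (a 2-hour block = 2 hours).
P(N = 15) = e^(−12) · 12^15/15! ≈ 0.0724.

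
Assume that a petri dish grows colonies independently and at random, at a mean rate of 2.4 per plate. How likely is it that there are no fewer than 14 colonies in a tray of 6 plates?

Over the interval, μ = 2.4 × 6 = 14.4 (a tray of 6 plates = 6 plates).
P(N ≥ 14) = 1 − P(N ≤ 13) = 1 − Σ_{j=0}^{13} e^(−μ) μ^j/j! ≈ 0.5773.

0.5773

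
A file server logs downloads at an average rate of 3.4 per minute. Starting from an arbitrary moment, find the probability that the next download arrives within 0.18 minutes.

0.4577

Inter-arrival times are exponential with rate λ = 3.4 per minute.
P(T ≤ 0.18) = 1 − e^(−λt) = 1 − e^(−3.4 × 0.18) = 1 − e^(−0.612) ≈ 0.4577.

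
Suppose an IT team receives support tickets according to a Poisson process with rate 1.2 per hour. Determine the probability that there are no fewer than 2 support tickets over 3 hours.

0.8743

Over the interval, μ = 1.2 × 3 = 3.6 (3 hours).
P(N ≥ 2) = 1 − P(N ≤ 1) = 1 − Σ_{j=0}^{1} e^(−μ) μ^j/j! ≈ 0.8743.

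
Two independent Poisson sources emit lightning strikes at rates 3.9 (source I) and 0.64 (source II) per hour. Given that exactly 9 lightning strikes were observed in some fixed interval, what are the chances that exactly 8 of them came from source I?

0.3762

Given the total, each event is independently from source I with probability p = λ_I/(λ_I+λ_II) = 3.9/4.54 ≈ 0.8590.
So K ~ Binomial(9, 3.9/4.54): P(K = 8) = C(9,8) · (3.9/4.54)^8 · (0.64/4.54)^1 ≈ 0.3762.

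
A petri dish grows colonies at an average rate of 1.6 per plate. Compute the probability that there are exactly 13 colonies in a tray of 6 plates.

0.0640

Over the interval, μ = 1.6 × 6 = 9.6 (a tray of 6 plates = 6 plates).
P(N = 13) = e^(−μ) μ^13/13! = e^(−9.6) · 9.6^13/6227020800 ≈ 0.0640.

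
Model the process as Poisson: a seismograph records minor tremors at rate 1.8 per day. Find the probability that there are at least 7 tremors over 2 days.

0.0733

Over the interval, μ = 1.8 × 2 = 3.6 (2 days).
P(N ≥ 7) = 1 − P(N ≤ 6) = 1 − Σ_{j=0}^{6} e^(−μ) μ^j/j! ≈ 0.0733.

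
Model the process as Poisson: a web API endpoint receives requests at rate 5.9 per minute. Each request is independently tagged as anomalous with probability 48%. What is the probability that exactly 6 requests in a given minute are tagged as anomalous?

Thinning: the requests that are tagged as anomalous themselves form a Poisson process with rate 0.48 × 5.9 = 2.832 per minute.
So μ = 2.832.
P(N = 6) = e^(−2.832) · 2.832^6/6! ≈ 0.0422.

0.0422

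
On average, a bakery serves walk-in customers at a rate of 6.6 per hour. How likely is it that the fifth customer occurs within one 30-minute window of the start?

Over the interval, μ = 6.6 × 0.5 = 3.3 (a 30-minute window = 0.5 hours).
The fifth arrival falls in the interval iff at least 5 events occur there: P(S_5 ≤ t) = P(N ≥ 5) = 1 − P(N ≤ 4) ≈ 0.2374.

0.2374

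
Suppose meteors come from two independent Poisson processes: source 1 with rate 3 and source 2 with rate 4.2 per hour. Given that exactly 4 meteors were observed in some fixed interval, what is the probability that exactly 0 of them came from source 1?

Given the total, each event is independently from source 1 with probability p = λ_1/(λ_1+λ_2) = 3/7.2 ≈ 0.4167.
So K ~ Binomial(4, 3/7.2): P(K = 0) = C(4,0) · (3/7.2)^0 · (4.2/7.2)^4 ≈ 0.1158.

0.1158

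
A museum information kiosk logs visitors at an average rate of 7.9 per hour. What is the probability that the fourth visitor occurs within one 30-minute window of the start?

0.5567

Over the interval, μ = 7.9 × 0.5 = 3.95 (a 30-minute window = 0.5 hours).
The fourth arrival falls in the interval iff at least 4 events occur there: P(S_4 ≤ t) = P(N ≥ 4) = 1 − P(N ≤ 3) ≈ 0.5567.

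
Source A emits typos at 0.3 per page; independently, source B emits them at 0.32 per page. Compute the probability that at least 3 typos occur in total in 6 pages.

Independent Poisson processes superpose: combined rate λ = 0.3 + 0.32 = 0.62 per page.
Over the interval, μ = 0.62 × 6 = 3.72 (6 pages).
P(N ≥ 3) = 1 − P(N ≤ 2) ≈ 0.7179.

0.7179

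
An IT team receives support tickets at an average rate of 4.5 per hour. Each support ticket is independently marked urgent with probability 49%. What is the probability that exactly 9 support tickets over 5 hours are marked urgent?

0.1080

Thinning: the support tickets that are marked urgent themselves form a Poisson process with rate 0.49 × 4.5 = 2.205 per hour.
Over the interval, μ = 2.205 × 5 = 11.025 (5 hours).
P(N = 9) = e^(−11.025) · 11.025^9/9! ≈ 0.1080.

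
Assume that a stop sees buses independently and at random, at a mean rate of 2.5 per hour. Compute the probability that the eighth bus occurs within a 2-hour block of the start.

Over the interval, μ = 2.5 × 2 = 5 (a 2-hour block = 2 hours).
The eighth arrival falls in the interval iff at least 8 events occur there: P(S_8 ≤ t) = P(N ≥ 8) = 1 − P(N ≤ 7) ≈ 0.1334.

0.1334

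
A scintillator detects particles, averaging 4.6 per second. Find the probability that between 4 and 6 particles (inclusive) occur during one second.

0.4923

With mean μ = 4.6 per second,
P(4 ≤ N ≤ 6) = Σ_{j=4}^{6} e^(−4.6) · 4.6^j/j! ≈ 0.4923.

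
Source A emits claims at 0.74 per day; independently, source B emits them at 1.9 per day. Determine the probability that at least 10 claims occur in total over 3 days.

Independent Poisson processes superpose: combined rate λ = 0.74 + 1.9 = 2.64 per day.
Over the interval, μ = 2.64 × 3 = 7.92 (3 days).
P(N ≥ 10) = 1 − P(N ≤ 9) ≈ 0.2735.

0.2735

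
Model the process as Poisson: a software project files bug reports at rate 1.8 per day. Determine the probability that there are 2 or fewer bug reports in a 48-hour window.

0.3027

Over the interval, μ = 1.8 × 2 = 3.6 (a 48-hour window = 2 days).
P(N ≤ 2) = Σ_{j=0}^{2} e^(−μ) μ^j/j! ≈ 0.3027.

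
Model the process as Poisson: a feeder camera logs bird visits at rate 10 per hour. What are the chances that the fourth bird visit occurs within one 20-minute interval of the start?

0.4270

Over the interval, μ = 10 × 1/3 ≈ 3.33333 (a 20-minute interval = 1/3 hours).
The fourth arrival falls in the interval iff at least 4 events occur there: P(S_4 ≤ t) = P(N ≥ 4) = 1 − P(N ≤ 3) ≈ 0.4270.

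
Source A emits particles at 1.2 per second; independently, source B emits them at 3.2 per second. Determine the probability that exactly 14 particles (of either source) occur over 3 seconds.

0.1035

Independent Poisson processes superpose: combined rate λ = 1.2 + 3.2 = 4.4 per second.
Over the interval, μ = 4.4 × 3 = 13.2 (3 seconds).
P(N = 14) = e^(−13.2) · 13.2^14/14! ≈ 0.1035.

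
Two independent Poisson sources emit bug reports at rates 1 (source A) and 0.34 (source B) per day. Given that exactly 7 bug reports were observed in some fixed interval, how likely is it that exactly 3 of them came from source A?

0.0603

Given the total, each event is independently from source A with probability p = λ_A/(λ_A+λ_B) = 1/1.34 ≈ 0.7463.
So K ~ Binomial(7, 1/1.34): P(K = 3) = C(7,3) · (1/1.34)^3 · (0.34/1.34)^4 ≈ 0.0603.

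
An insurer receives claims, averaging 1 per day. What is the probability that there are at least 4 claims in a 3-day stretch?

0.3528

Over the interval, μ = 1 × 3 = 3 (a 3-day stretch = 3 days).
P(N ≥ 4) = 1 − P(N ≤ 3) = 1 − Σ_{j=0}^{3} e^(−μ) μ^j/j! ≈ 0.3528.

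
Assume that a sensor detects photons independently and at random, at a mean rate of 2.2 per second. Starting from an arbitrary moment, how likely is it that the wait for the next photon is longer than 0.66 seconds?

0.2341

The wait for the next event is exponential with rate λ = 2.2 per second.
P(T > 0.66) = e^(−λt) = e^(−2.2 × 0.66) = e^(−1.452) ≈ 0.2341.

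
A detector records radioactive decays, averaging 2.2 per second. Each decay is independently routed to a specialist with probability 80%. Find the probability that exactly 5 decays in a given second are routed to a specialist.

0.0242

Thinning: the decays that are routed to a specialist themselves form a Poisson process with rate 0.8 × 2.2 = 1.76 per second.
So μ = 1.76.
P(N = 5) = e^(−1.76) · 1.76^5/5! ≈ 0.0242.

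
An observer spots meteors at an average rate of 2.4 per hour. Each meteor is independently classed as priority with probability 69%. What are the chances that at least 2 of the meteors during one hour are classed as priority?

Thinning: the meteors that are classed as priority themselves form a Poisson process with rate 0.69 × 2.4 = 1.656 per hour.
So μ = 1.656.
P(N ≥ 2) = 1 − P(N ≤ 1) ≈ 0.4930.

0.4930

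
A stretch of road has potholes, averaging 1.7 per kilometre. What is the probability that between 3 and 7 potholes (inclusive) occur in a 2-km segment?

0.6372

Over the interval, μ = 1.7 × 2 = 3.4 (a 2-km segment = 2 kilometres).
P(3 ≤ N ≤ 7) = Σ_{j=3}^{7} e^(−3.4) · 3.4^j/j! ≈ 0.6372.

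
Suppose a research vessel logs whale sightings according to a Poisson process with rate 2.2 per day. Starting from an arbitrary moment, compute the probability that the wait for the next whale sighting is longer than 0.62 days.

0.2556

The wait for the next event is exponential with rate λ = 2.2 per day.
P(T > 0.62) = e^(−λt) = e^(−2.2 × 0.62) = e^(−1.364) ≈ 0.2556.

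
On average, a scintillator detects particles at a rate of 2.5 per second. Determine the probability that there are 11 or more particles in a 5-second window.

0.7029

Over the interval, μ = 2.5 × 5 = 12.5 (a 5-second window = 5 seconds).
P(N ≥ 11) = 1 − P(N ≤ 10) = 1 − Σ_{j=0}^{10} e^(−μ) μ^j/j! ≈ 0.7029.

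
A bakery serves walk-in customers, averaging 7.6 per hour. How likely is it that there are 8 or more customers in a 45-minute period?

0.2159

Over the interval, μ = 7.6 × 0.75 = 5.7 (a 45-minute period = 0.75 hours).
P(N ≥ 8) = 1 − P(N ≤ 7) = 1 − Σ_{j=0}^{7} e^(−μ) μ^j/j! ≈ 0.2159.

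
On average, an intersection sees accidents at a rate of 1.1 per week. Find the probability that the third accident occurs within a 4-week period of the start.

Over the interval, μ = 1.1 × 4 = 4.4 (a 4-week period = 4 weeks).
The third arrival falls in the interval iff at least 3 events occur there: P(S_3 ≤ t) = P(N ≥ 3) = 1 − P(N ≤ 2) ≈ 0.8149.

0.8149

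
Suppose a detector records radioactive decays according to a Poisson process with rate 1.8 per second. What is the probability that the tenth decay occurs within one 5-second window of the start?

0.4126

Over the interval, μ = 1.8 × 5 = 9 (a 5-second window = 5 seconds).
The tenth arrival falls in the interval iff at least 10 events occur there: P(S_10 ≤ t) = P(N ≥ 10) = 1 − P(N ≤ 9) ≈ 0.4126.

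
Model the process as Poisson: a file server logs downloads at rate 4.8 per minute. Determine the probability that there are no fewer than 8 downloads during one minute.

0.1133

With mean μ = 4.8 per minute,
P(N ≥ 8) = 1 − P(N ≤ 7) = 1 − Σ_{j=0}^{7} e^(−μ) μ^j/j! ≈ 0.1133.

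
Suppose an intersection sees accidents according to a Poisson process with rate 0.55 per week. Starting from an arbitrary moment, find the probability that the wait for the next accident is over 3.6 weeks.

0.1381

The wait for the next event is exponential with rate λ = 0.55 per week.
P(T > 3.6) = e^(−λt) = e^(−0.55 × 3.6) = e^(−1.98) ≈ 0.1381.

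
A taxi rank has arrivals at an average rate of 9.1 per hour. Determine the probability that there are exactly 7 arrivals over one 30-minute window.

0.0846

Over the interval, μ = 9.1 × 0.5 = 4.55 (a 30-minute window = 0.5 hours).
P(N = 7) = e^(−μ) μ^7/7! = e^(−4.55) · 4.55^7/5040 ≈ 0.0846.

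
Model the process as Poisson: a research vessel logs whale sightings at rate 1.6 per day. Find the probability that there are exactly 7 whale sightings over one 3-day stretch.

0.0959

Over the interval, μ = 1.6 × 3 = 4.8 (a 3-day stretch = 3 days).
P(N = 7) = e^(−μ) μ^7/7! = e^(−4.8) · 4.8^7/5040 ≈ 0.0959.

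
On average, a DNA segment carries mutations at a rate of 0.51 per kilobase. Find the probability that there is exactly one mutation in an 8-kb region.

0.0690

Over the interval, μ = 0.51 × 8 = 4.08 (an 8-kb region = 8 kilobases).
P(N = 1) = e^(−μ) μ^1/1! = e^(−4.08) · 4.08^1/1 ≈ 0.0690.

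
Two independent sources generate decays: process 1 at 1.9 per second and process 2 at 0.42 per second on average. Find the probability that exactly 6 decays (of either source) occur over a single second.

0.0213

Independent Poisson processes superpose: combined rate λ = 1.9 + 0.42 = 2.32 per second.
So μ = 2.32.
P(N = 6) = e^(−2.32) · 2.32^6/6! ≈ 0.0213.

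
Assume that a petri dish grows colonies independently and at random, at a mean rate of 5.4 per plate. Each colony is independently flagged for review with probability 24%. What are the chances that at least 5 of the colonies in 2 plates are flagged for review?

0.1214

Thinning: the colonies that are flagged for review themselves form a Poisson process with rate 0.24 × 5.4 = 1.296 per plate.
Over the interval, μ = 1.296 × 2 = 2.592 (2 plates).
P(N ≥ 5) = 1 − P(N ≤ 4) ≈ 0.1214.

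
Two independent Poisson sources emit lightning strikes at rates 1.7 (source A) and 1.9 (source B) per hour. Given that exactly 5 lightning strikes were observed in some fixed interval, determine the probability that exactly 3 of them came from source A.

0.2933

Given the total, each event is independently from source A with probability p = λ_A/(λ_A+λ_B) = 1.7/3.6 ≈ 0.4722.
So K ~ Binomial(5, 1.7/3.6): P(K = 3) = C(5,3) · (1.7/3.6)^3 · (1.9/3.6)^2 ≈ 0.2933.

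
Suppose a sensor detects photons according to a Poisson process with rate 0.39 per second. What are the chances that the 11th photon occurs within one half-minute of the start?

Over the interval, μ = 0.39 × 30 = 11.7 (a half-minute = 30 seconds).
The 11th arrival falls in the interval iff at least 11 events occur there: P(S_11 ≤ t) = P(N ≥ 11) = 1 − P(N ≤ 10) ≈ 0.6206.

0.6206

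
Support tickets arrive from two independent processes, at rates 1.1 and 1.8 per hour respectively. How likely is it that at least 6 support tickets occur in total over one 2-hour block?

Independent Poisson processes superpose: combined rate λ = 1.1 + 1.8 = 2.9 per hour.
Over the interval, μ = 2.9 × 2 = 5.8 (a 2-hour block = 2 hours).
P(N ≥ 6) = 1 − P(N ≤ 5) ≈ 0.5217.

0.5217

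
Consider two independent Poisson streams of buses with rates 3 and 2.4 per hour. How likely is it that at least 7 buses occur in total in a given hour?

Independent Poisson processes superpose: combined rate λ = 3 + 2.4 = 5.4 per hour.
So μ = 5.4.
P(N ≥ 7) = 1 − P(N ≤ 6) ≈ 0.2983.

0.2983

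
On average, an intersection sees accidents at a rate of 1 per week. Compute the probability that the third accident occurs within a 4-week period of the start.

Over the interval, μ = 1 × 4 = 4 (a 4-week period = 4 weeks).
The third arrival falls in the interval iff at least 3 events occur there: P(S_3 ≤ t) = P(N ≥ 3) = 1 − P(N ≤ 2) ≈ 0.7619.

0.7619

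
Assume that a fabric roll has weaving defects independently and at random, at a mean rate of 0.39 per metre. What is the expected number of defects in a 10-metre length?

3.9

E[N] = λt = 0.39 × 10 = 3.9 (a 10-metre length = 10 metres).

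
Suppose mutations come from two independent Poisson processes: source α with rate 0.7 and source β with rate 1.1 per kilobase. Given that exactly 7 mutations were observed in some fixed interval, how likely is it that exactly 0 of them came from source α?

Given the total, each event is independently from source α with probability p = λ_α/(λ_α+λ_β) = 0.7/1.8 ≈ 0.3889.
So K ~ Binomial(7, 0.7/1.8): P(K = 0) = C(7,0) · (0.7/1.8)^0 · (1.1/1.8)^7 ≈ 0.0318.

0.0318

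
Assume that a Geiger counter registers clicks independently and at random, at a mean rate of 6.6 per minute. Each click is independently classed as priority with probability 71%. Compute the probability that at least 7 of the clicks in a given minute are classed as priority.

Thinning: the clicks that are classed as priority themselves form a Poisson process with rate 0.71 × 6.6 = 4.686 per minute.
So μ = 4.686.
P(N ≥ 7) = 1 − P(N ≤ 6) ≈ 0.1935.

0.1935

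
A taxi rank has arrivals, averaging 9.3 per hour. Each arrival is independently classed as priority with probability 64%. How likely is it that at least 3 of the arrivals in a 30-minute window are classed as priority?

0.5714

Thinning: the arrivals that are classed as priority themselves form a Poisson process with rate 0.64 × 9.3 = 5.952 per hour.
Over the interval, μ = 5.952 × 0.5 = 2.976 (a 30-minute window = 0.5 hours).
P(N ≥ 3) = 1 − P(N ≤ 2) ≈ 0.5714.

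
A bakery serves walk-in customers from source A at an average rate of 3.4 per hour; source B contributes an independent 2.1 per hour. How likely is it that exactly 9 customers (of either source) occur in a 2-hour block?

Independent Poisson processes superpose: combined rate λ = 3.4 + 2.1 = 5.5 per hour.
Over the interval, μ = 5.5 × 2 = 11 (a 2-hour block = 2 hours).
P(N = 9) = e^(−11) · 11^9/9! ≈ 0.1085.

0.1085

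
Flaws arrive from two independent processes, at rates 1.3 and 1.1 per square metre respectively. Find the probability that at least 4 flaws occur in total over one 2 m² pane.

Independent Poisson processes superpose: combined rate λ = 1.3 + 1.1 = 2.4 per square metre.
Over the interval, μ = 2.4 × 2 = 4.8 (a 2 m² pane = 2 square metres).
P(N ≥ 4) = 1 − P(N ≤ 3) ≈ 0.7058.

0.7058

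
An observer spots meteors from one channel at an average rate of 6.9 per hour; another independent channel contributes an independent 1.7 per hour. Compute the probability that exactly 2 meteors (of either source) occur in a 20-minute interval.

Independent Poisson processes superpose: combined rate λ = 6.9 + 1.7 = 8.6 per hour.
Over the interval, μ = 8.6 × 1/3 ≈ 2.86667 (a 20-minute interval = 1/3 hours).
P(N = 2) = e^(−2.86667) · 2.86667^2/2! ≈ 0.2337.

0.2337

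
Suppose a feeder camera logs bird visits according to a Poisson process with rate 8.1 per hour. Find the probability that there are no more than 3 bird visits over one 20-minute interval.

0.7141

Over the interval, μ = 8.1 × 1/3 = 2.7 (a 20-minute interval = 1/3 hours).
P(N ≤ 3) = Σ_{j=0}^{3} e^(−μ) μ^j/j! ≈ 0.7141.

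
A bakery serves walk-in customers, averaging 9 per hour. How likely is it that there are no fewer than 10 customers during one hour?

0.4126

With mean μ = 9 per hour,
P(N ≥ 10) = 1 − P(N ≤ 9) = 1 − Σ_{j=0}^{9} e^(−μ) μ^j/j! ≈ 0.4126.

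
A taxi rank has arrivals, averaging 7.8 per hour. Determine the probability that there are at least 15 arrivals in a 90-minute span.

Over the interval, μ = 7.8 × 1.5 = 11.7 (a 90-minute span = 1.5 hours).
P(N ≥ 15) = 1 − P(N ≤ 14) = 1 − Σ_{j=0}^{14} e^(−μ) μ^j/j! ≈ 0.2015.

0.2015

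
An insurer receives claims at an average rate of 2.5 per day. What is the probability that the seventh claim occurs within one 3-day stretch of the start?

Over the interval, μ = 2.5 × 3 = 7.5 (a 3-day stretch = 3 days).
The seventh arrival falls in the interval iff at least 7 events occur there: P(S_7 ≤ t) = P(N ≥ 7) = 1 − P(N ≤ 6) ≈ 0.6218.

0.6218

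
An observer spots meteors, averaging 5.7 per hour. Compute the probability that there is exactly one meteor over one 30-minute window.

Over the interval, μ = 5.7 × 0.5 = 2.85 (a 30-minute window = 0.5 hours).
P(N = 1) = e^(−μ) μ^1/1! = e^(−2.85) · 2.85^1/1 ≈ 0.1649.

0.1649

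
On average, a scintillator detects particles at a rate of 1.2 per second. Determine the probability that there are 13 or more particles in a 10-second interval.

Over the interval, μ = 1.2 × 10 = 12 (a 10-second interval = 10 seconds).
P(N ≥ 13) = 1 − P(N ≤ 12) = 1 − Σ_{j=0}^{12} e^(−μ) μ^j/j! ≈ 0.4240.

0.4240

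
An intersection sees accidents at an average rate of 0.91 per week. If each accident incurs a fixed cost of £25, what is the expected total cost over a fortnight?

E[N] = 0.91 × 2 = 1.82 (a fortnight = 2 weeks); E[cost] = 1.82 × £25 = £45.5.

£45.5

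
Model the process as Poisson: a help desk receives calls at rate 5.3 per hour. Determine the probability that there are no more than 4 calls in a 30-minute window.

Over the interval, μ = 5.3 × 0.5 = 2.65 (a 30-minute window = 0.5 hours).
P(N ≤ 4) = Σ_{j=0}^{4} e^(−μ) μ^j/j! ≈ 0.8703.

0.8703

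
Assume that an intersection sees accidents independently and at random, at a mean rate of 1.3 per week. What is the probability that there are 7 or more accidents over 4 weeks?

0.2676

Over the interval, μ = 1.3 × 4 = 5.2 (4 weeks).
P(N ≥ 7) = 1 − P(N ≤ 6) = 1 − Σ_{j=0}^{6} e^(−μ) μ^j/j! ≈ 0.2676.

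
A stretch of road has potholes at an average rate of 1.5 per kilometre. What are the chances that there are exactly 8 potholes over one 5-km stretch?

Over the interval, μ = 1.5 × 5 = 7.5 (a 5-km stretch = 5 kilometres).
P(N = 8) = e^(−μ) μ^8/8! = e^(−7.5) · 7.5^8/40320 ≈ 0.1373.

0.1373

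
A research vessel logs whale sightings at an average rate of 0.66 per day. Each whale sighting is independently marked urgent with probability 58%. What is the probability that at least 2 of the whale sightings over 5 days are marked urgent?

Thinning: the whale sightings that are marked urgent themselves form a Poisson process with rate 0.58 × 0.66 = 0.3828 per day.
Over the interval, μ = 0.3828 × 5 = 1.914 (5 days).
P(N ≥ 2) = 1 − P(N ≤ 1) ≈ 0.5702.

0.5702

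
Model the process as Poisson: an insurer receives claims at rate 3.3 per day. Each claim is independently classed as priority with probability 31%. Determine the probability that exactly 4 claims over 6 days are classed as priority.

Thinning: the claims that are classed as priority themselves form a Poisson process with rate 0.31 × 3.3 = 1.023 per day.
Over the interval, μ = 1.023 × 6 = 6.138 (6 days).
P(N = 4) = e^(−6.138) · 6.138^4/4! ≈ 0.1277.

0.1277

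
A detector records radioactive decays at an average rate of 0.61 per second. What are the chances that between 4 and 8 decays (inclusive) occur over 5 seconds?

0.3597

Over the interval, μ = 0.61 × 5 = 3.05 (5 seconds).
P(4 ≤ N ≤ 8) = Σ_{j=4}^{8} e^(−3.05) · 3.05^j/j! ≈ 0.3597.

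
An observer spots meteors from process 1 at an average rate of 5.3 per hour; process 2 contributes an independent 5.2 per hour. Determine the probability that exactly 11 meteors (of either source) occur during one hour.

0.1180

Independent Poisson processes superpose: combined rate λ = 5.3 + 5.2 = 10.5 per hour.
So μ = 10.5.
P(N = 11) = e^(−10.5) · 10.5^11/11! ≈ 0.1180.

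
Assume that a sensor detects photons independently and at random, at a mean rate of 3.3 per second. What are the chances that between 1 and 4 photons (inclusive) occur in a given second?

With mean μ = 3.3 per second,
P(1 ≤ N ≤ 4) = Σ_{j=1}^{4} e^(−3.3) · 3.3^j/j! ≈ 0.7257.

0.7257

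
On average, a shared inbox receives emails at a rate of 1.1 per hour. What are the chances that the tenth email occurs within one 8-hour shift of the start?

Over the interval, μ = 1.1 × 8 = 8.8 (an 8-hour shift = 8 hours).
The tenth arrival falls in the interval iff at least 10 events occur there: P(S_10 ≤ t) = P(N ≥ 10) = 1 − P(N ≤ 9) ≈ 0.3863.

0.3863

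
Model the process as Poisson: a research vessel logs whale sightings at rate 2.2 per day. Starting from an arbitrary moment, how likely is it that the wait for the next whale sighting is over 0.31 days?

0.5056

The wait for the next event is exponential with rate λ = 2.2 per day.
P(T > 0.31) = e^(−λt) = e^(−2.2 × 0.31) = e^(−0.682) ≈ 0.5056.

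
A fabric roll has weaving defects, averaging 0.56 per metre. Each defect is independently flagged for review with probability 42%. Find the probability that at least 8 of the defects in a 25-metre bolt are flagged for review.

Thinning: the defects that are flagged for review themselves form a Poisson process with rate 0.42 × 0.56 = 0.2352 per metre.
Over the interval, μ = 0.2352 × 25 = 5.88 (a 25-metre bolt = 25 metres).
P(N ≥ 8) = 1 − P(N ≤ 7) ≈ 0.2397.

0.2397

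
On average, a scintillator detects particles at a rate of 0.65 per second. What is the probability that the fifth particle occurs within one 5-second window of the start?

Over the interval, μ = 0.65 × 5 = 3.25 (a 5-second window = 5 seconds).
The fifth arrival falls in the interval iff at least 5 events occur there: P(S_5 ≤ t) = P(N ≥ 5) = 1 − P(N ≤ 4) ≈ 0.2283.

0.2283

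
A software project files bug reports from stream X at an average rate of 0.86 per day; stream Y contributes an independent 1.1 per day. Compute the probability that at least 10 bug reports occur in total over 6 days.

Independent Poisson processes superpose: combined rate λ = 0.86 + 1.1 = 1.96 per day.
Over the interval, μ = 1.96 × 6 = 11.76 (6 days).
P(N ≥ 10) = 1 − P(N ≤ 9) ≈ 0.7360.

0.7360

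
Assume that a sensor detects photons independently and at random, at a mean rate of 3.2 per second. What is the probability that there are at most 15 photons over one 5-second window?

Over the interval, μ = 3.2 × 5 = 16 (a 5-second window = 5 seconds).
P(N ≤ 15) = Σ_{j=0}^{15} e^(−μ) μ^j/j! ≈ 0.4667.

0.4667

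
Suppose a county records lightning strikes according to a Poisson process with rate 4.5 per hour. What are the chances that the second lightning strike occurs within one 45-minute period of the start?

0.8503

Over the interval, μ = 4.5 × 0.75 = 3.375 (a 45-minute period = 0.75 hours).
The second arrival falls in the interval iff at least 2 events occur there: P(S_2 ≤ t) = P(N ≥ 2) = 1 − P(N ≤ 1) ≈ 0.8503.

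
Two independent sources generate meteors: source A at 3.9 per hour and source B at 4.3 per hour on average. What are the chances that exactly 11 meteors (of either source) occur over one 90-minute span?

Independent Poisson processes superpose: combined rate λ = 3.9 + 4.3 = 8.2 per hour.
Over the interval, μ = 8.2 × 1.5 = 12.3 (a 90-minute span = 1.5 hours).
P(N = 11) = e^(−12.3) · 12.3^11/11! ≈ 0.1112.

0.1112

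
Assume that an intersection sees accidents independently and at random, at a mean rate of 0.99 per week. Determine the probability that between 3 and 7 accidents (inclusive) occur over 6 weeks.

0.6875

Over the interval, μ = 0.99 × 6 = 5.94 (6 weeks).
P(3 ≤ N ≤ 7) = Σ_{j=3}^{7} e^(−5.94) · 5.94^j/j! ≈ 0.6875.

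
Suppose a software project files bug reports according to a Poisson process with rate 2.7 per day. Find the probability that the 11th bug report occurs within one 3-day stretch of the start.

Over the interval, μ = 2.7 × 3 = 8.1 (a 3-day stretch = 3 days).
The 11th arrival falls in the interval iff at least 11 events occur there: P(S_11 ≤ t) = P(N ≥ 11) = 1 − P(N ≤ 10) ≈ 0.1942.

0.1942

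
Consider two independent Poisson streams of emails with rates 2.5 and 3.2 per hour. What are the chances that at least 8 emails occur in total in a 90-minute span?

0.6208

Independent Poisson processes superpose: combined rate λ = 2.5 + 3.2 = 5.7 per hour.
Over the interval, μ = 5.7 × 1.5 = 8.55 (a 90-minute span = 1.5 hours).
P(N ≥ 8) = 1 − P(N ≤ 7) ≈ 0.6208.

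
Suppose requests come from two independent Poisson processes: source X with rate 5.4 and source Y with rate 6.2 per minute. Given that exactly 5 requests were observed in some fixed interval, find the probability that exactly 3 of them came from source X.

0.2882

Given the total, each event is independently from source X with probability p = λ_X/(λ_X+λ_Y) = 5.4/11.6 ≈ 0.4655.
So K ~ Binomial(5, 5.4/11.6): P(K = 3) = C(5,3) · (5.4/11.6)^3 · (6.2/11.6)^2 ≈ 0.2882.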